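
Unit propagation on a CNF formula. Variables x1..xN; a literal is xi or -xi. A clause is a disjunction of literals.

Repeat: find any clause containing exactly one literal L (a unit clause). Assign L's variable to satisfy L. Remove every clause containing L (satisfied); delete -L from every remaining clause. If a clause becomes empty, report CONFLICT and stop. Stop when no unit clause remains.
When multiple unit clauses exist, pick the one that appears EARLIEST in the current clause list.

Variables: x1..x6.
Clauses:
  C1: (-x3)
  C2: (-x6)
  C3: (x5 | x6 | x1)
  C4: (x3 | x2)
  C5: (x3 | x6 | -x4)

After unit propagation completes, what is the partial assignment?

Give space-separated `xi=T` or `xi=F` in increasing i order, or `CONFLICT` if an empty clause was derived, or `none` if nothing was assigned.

unit clause [-3] forces x3=F; simplify:
  drop 3 from [3, 2] -> [2]
  drop 3 from [3, 6, -4] -> [6, -4]
  satisfied 1 clause(s); 4 remain; assigned so far: [3]
unit clause [-6] forces x6=F; simplify:
  drop 6 from [5, 6, 1] -> [5, 1]
  drop 6 from [6, -4] -> [-4]
  satisfied 1 clause(s); 3 remain; assigned so far: [3, 6]
unit clause [2] forces x2=T; simplify:
  satisfied 1 clause(s); 2 remain; assigned so far: [2, 3, 6]
unit clause [-4] forces x4=F; simplify:
  satisfied 1 clause(s); 1 remain; assigned so far: [2, 3, 4, 6]

Answer: x2=T x3=F x4=F x6=F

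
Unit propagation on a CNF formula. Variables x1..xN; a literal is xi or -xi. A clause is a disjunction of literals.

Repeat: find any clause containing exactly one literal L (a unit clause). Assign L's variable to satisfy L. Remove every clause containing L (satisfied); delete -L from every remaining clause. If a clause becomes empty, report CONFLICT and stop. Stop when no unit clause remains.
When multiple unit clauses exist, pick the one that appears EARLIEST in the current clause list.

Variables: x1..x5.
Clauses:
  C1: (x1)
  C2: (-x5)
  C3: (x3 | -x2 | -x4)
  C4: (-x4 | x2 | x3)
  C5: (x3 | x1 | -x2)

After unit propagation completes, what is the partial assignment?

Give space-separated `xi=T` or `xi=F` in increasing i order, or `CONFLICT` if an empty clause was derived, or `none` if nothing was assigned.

unit clause [1] forces x1=T; simplify:
  satisfied 2 clause(s); 3 remain; assigned so far: [1]
unit clause [-5] forces x5=F; simplify:
  satisfied 1 clause(s); 2 remain; assigned so far: [1, 5]

Answer: x1=T x5=F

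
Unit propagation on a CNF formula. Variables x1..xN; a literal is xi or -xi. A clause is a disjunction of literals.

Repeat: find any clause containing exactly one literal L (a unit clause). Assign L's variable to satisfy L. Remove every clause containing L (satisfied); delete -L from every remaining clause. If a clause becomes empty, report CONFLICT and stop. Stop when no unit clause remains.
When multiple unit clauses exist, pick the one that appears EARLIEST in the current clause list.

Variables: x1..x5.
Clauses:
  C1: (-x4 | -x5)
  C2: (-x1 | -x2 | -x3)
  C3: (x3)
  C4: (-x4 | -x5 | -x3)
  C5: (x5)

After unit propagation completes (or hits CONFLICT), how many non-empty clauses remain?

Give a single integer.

unit clause [3] forces x3=T; simplify:
  drop -3 from [-1, -2, -3] -> [-1, -2]
  drop -3 from [-4, -5, -3] -> [-4, -5]
  satisfied 1 clause(s); 4 remain; assigned so far: [3]
unit clause [5] forces x5=T; simplify:
  drop -5 from [-4, -5] -> [-4]
  drop -5 from [-4, -5] -> [-4]
  satisfied 1 clause(s); 3 remain; assigned so far: [3, 5]
unit clause [-4] forces x4=F; simplify:
  satisfied 2 clause(s); 1 remain; assigned so far: [3, 4, 5]

Answer: 1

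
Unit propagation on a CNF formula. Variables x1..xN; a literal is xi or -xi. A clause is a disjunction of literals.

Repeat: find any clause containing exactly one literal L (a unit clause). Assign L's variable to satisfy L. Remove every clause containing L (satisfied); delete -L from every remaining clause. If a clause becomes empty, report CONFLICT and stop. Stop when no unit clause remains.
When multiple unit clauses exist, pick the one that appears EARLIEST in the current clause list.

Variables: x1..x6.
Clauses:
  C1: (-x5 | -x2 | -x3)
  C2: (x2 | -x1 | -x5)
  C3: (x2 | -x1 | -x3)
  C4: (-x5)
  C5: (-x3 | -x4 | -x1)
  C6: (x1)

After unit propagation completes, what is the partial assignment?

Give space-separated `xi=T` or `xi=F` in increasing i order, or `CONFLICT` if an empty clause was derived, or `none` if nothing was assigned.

Answer: x1=T x5=F

Derivation:
unit clause [-5] forces x5=F; simplify:
  satisfied 3 clause(s); 3 remain; assigned so far: [5]
unit clause [1] forces x1=T; simplify:
  drop -1 from [2, -1, -3] -> [2, -3]
  drop -1 from [-3, -4, -1] -> [-3, -4]
  satisfied 1 clause(s); 2 remain; assigned so far: [1, 5]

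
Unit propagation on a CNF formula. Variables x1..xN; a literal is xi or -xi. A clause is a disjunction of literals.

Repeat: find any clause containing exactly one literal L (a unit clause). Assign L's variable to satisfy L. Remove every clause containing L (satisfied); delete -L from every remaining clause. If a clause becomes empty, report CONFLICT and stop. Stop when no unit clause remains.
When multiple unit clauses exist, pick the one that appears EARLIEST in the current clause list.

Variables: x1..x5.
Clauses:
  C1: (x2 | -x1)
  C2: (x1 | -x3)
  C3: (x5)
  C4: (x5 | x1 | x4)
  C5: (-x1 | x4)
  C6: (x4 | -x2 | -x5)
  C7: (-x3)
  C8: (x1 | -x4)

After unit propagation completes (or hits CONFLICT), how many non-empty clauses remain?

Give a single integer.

Answer: 4

Derivation:
unit clause [5] forces x5=T; simplify:
  drop -5 from [4, -2, -5] -> [4, -2]
  satisfied 2 clause(s); 6 remain; assigned so far: [5]
unit clause [-3] forces x3=F; simplify:
  satisfied 2 clause(s); 4 remain; assigned so far: [3, 5]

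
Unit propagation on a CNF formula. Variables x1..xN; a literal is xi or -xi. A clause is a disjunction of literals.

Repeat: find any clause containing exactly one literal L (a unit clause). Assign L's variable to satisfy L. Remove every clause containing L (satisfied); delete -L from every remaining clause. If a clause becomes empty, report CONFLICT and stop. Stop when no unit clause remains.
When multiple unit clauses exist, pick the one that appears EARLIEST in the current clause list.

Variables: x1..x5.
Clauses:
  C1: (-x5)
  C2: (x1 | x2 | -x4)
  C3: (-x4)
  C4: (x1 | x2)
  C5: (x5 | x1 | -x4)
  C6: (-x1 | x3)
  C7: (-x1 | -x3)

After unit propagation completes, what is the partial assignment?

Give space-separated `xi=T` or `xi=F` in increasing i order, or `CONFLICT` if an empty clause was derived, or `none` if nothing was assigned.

unit clause [-5] forces x5=F; simplify:
  drop 5 from [5, 1, -4] -> [1, -4]
  satisfied 1 clause(s); 6 remain; assigned so far: [5]
unit clause [-4] forces x4=F; simplify:
  satisfied 3 clause(s); 3 remain; assigned so far: [4, 5]

Answer: x4=F x5=F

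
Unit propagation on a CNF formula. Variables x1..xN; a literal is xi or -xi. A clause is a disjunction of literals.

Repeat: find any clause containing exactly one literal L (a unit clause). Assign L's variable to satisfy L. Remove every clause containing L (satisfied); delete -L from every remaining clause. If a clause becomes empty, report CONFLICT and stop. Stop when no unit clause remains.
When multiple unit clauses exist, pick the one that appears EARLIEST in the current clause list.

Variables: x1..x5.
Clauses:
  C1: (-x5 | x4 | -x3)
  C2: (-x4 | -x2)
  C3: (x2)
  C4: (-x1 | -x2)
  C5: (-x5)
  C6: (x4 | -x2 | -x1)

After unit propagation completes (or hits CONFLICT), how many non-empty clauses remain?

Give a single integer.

Answer: 0

Derivation:
unit clause [2] forces x2=T; simplify:
  drop -2 from [-4, -2] -> [-4]
  drop -2 from [-1, -2] -> [-1]
  drop -2 from [4, -2, -1] -> [4, -1]
  satisfied 1 clause(s); 5 remain; assigned so far: [2]
unit clause [-4] forces x4=F; simplify:
  drop 4 from [-5, 4, -3] -> [-5, -3]
  drop 4 from [4, -1] -> [-1]
  satisfied 1 clause(s); 4 remain; assigned so far: [2, 4]
unit clause [-1] forces x1=F; simplify:
  satisfied 2 clause(s); 2 remain; assigned so far: [1, 2, 4]
unit clause [-5] forces x5=F; simplify:
  satisfied 2 clause(s); 0 remain; assigned so far: [1, 2, 4, 5]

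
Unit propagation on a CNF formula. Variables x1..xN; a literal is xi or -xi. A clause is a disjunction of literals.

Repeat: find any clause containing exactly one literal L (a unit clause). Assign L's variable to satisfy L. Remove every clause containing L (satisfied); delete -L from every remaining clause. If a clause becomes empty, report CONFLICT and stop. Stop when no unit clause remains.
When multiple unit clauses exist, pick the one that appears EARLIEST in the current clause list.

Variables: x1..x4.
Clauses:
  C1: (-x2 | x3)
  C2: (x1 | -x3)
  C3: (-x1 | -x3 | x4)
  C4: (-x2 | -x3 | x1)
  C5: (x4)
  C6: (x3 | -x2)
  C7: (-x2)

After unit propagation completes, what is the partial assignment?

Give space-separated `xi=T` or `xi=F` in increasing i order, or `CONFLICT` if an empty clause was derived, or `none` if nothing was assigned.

unit clause [4] forces x4=T; simplify:
  satisfied 2 clause(s); 5 remain; assigned so far: [4]
unit clause [-2] forces x2=F; simplify:
  satisfied 4 clause(s); 1 remain; assigned so far: [2, 4]

Answer: x2=F x4=T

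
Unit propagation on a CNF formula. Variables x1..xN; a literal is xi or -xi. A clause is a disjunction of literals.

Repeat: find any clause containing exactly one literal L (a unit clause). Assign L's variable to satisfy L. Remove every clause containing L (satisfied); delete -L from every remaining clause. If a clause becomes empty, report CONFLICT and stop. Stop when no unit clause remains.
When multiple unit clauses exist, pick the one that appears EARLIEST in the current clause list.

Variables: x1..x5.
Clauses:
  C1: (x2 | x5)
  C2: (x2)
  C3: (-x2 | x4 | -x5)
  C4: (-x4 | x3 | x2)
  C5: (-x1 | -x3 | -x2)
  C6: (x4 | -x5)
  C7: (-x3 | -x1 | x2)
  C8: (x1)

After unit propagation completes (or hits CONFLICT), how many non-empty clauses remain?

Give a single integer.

unit clause [2] forces x2=T; simplify:
  drop -2 from [-2, 4, -5] -> [4, -5]
  drop -2 from [-1, -3, -2] -> [-1, -3]
  satisfied 4 clause(s); 4 remain; assigned so far: [2]
unit clause [1] forces x1=T; simplify:
  drop -1 from [-1, -3] -> [-3]
  satisfied 1 clause(s); 3 remain; assigned so far: [1, 2]
unit clause [-3] forces x3=F; simplify:
  satisfied 1 clause(s); 2 remain; assigned so far: [1, 2, 3]

Answer: 2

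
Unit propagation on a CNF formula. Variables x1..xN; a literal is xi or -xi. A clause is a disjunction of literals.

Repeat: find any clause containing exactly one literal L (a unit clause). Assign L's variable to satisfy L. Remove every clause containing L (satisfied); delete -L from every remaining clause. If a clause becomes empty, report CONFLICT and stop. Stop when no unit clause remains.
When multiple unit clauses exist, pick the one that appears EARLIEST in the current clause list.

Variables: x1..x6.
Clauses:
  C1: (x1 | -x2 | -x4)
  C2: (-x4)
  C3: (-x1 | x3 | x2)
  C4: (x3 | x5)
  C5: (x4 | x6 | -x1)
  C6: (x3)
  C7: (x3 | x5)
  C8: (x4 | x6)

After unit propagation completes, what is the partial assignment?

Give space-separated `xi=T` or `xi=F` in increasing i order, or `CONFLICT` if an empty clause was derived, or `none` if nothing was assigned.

Answer: x3=T x4=F x6=T

Derivation:
unit clause [-4] forces x4=F; simplify:
  drop 4 from [4, 6, -1] -> [6, -1]
  drop 4 from [4, 6] -> [6]
  satisfied 2 clause(s); 6 remain; assigned so far: [4]
unit clause [3] forces x3=T; simplify:
  satisfied 4 clause(s); 2 remain; assigned so far: [3, 4]
unit clause [6] forces x6=T; simplify:
  satisfied 2 clause(s); 0 remain; assigned so far: [3, 4, 6]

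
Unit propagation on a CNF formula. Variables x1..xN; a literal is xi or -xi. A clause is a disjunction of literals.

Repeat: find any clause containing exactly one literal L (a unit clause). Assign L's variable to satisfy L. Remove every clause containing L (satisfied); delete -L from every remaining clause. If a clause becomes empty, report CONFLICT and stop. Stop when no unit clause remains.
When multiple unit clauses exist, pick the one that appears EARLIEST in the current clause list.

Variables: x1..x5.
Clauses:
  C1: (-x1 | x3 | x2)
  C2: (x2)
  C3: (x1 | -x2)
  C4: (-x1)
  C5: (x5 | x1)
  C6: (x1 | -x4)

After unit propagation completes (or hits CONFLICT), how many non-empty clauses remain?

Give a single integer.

unit clause [2] forces x2=T; simplify:
  drop -2 from [1, -2] -> [1]
  satisfied 2 clause(s); 4 remain; assigned so far: [2]
unit clause [1] forces x1=T; simplify:
  drop -1 from [-1] -> [] (empty!)
  satisfied 3 clause(s); 1 remain; assigned so far: [1, 2]
CONFLICT (empty clause)

Answer: 0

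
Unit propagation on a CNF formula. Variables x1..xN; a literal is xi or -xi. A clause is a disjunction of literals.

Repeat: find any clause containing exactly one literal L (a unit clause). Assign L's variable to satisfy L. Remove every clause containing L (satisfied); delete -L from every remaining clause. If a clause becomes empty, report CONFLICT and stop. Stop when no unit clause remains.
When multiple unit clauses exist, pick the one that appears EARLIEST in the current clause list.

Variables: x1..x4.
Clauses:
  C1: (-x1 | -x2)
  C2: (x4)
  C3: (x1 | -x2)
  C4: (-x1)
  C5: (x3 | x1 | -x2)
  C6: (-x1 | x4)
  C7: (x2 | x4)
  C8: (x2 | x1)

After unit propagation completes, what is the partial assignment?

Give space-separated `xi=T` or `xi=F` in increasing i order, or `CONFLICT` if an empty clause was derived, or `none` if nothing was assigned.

Answer: CONFLICT

Derivation:
unit clause [4] forces x4=T; simplify:
  satisfied 3 clause(s); 5 remain; assigned so far: [4]
unit clause [-1] forces x1=F; simplify:
  drop 1 from [1, -2] -> [-2]
  drop 1 from [3, 1, -2] -> [3, -2]
  drop 1 from [2, 1] -> [2]
  satisfied 2 clause(s); 3 remain; assigned so far: [1, 4]
unit clause [-2] forces x2=F; simplify:
  drop 2 from [2] -> [] (empty!)
  satisfied 2 clause(s); 1 remain; assigned so far: [1, 2, 4]
CONFLICT (empty clause)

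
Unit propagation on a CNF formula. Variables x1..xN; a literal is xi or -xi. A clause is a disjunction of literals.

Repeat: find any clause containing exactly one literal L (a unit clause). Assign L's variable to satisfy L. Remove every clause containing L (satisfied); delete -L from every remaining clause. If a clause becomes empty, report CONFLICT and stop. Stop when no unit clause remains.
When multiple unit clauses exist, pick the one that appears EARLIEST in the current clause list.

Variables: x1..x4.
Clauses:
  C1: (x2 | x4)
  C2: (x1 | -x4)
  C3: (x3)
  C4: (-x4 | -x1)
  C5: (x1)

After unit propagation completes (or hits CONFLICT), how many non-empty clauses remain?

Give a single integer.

Answer: 0

Derivation:
unit clause [3] forces x3=T; simplify:
  satisfied 1 clause(s); 4 remain; assigned so far: [3]
unit clause [1] forces x1=T; simplify:
  drop -1 from [-4, -1] -> [-4]
  satisfied 2 clause(s); 2 remain; assigned so far: [1, 3]
unit clause [-4] forces x4=F; simplify:
  drop 4 from [2, 4] -> [2]
  satisfied 1 clause(s); 1 remain; assigned so far: [1, 3, 4]
unit clause [2] forces x2=T; simplify:
  satisfied 1 clause(s); 0 remain; assigned so far: [1, 2, 3, 4]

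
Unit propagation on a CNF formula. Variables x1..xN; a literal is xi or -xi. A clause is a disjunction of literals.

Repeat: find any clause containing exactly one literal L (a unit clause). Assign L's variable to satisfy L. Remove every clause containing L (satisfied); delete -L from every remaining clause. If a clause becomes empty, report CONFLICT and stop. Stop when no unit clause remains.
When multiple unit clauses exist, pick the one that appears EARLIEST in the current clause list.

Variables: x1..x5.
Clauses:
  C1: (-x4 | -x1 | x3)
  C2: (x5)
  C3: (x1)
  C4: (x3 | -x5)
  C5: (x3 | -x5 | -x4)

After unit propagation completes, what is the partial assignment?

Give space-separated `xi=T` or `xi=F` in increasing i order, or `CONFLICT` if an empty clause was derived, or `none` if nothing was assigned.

unit clause [5] forces x5=T; simplify:
  drop -5 from [3, -5] -> [3]
  drop -5 from [3, -5, -4] -> [3, -4]
  satisfied 1 clause(s); 4 remain; assigned so far: [5]
unit clause [1] forces x1=T; simplify:
  drop -1 from [-4, -1, 3] -> [-4, 3]
  satisfied 1 clause(s); 3 remain; assigned so far: [1, 5]
unit clause [3] forces x3=T; simplify:
  satisfied 3 clause(s); 0 remain; assigned so far: [1, 3, 5]

Answer: x1=T x3=T x5=T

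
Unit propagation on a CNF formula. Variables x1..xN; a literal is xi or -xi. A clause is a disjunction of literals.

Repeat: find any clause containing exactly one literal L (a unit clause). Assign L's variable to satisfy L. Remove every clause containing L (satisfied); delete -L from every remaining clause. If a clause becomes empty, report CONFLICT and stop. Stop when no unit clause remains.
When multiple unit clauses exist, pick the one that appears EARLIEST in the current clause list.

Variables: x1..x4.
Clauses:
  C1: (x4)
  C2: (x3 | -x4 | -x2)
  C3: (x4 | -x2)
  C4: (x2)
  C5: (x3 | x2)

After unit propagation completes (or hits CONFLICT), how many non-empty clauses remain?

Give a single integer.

unit clause [4] forces x4=T; simplify:
  drop -4 from [3, -4, -2] -> [3, -2]
  satisfied 2 clause(s); 3 remain; assigned so far: [4]
unit clause [2] forces x2=T; simplify:
  drop -2 from [3, -2] -> [3]
  satisfied 2 clause(s); 1 remain; assigned so far: [2, 4]
unit clause [3] forces x3=T; simplify:
  satisfied 1 clause(s); 0 remain; assigned so far: [2, 3, 4]

Answer: 0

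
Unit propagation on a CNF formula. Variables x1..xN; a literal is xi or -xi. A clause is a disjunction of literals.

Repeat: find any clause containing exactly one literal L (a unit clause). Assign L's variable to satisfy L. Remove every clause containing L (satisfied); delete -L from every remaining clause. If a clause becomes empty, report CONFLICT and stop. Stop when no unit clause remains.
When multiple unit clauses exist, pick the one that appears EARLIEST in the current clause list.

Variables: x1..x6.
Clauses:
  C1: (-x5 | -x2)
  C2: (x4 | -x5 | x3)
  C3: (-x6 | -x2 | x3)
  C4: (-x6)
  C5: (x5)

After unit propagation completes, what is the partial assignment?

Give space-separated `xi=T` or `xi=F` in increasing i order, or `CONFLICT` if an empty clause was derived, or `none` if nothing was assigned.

unit clause [-6] forces x6=F; simplify:
  satisfied 2 clause(s); 3 remain; assigned so far: [6]
unit clause [5] forces x5=T; simplify:
  drop -5 from [-5, -2] -> [-2]
  drop -5 from [4, -5, 3] -> [4, 3]
  satisfied 1 clause(s); 2 remain; assigned so far: [5, 6]
unit clause [-2] forces x2=F; simplify:
  satisfied 1 clause(s); 1 remain; assigned so far: [2, 5, 6]

Answer: x2=F x5=T x6=F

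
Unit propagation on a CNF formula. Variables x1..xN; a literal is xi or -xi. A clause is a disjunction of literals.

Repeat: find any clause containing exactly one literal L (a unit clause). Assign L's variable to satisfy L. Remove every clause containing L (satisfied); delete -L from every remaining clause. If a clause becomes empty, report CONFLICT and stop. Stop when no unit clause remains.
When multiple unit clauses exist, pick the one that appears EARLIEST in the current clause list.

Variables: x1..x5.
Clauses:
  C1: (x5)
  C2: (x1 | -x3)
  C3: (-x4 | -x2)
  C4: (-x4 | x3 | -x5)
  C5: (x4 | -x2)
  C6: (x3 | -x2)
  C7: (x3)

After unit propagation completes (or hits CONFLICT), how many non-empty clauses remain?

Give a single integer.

Answer: 2

Derivation:
unit clause [5] forces x5=T; simplify:
  drop -5 from [-4, 3, -5] -> [-4, 3]
  satisfied 1 clause(s); 6 remain; assigned so far: [5]
unit clause [3] forces x3=T; simplify:
  drop -3 from [1, -3] -> [1]
  satisfied 3 clause(s); 3 remain; assigned so far: [3, 5]
unit clause [1] forces x1=T; simplify:
  satisfied 1 clause(s); 2 remain; assigned so far: [1, 3, 5]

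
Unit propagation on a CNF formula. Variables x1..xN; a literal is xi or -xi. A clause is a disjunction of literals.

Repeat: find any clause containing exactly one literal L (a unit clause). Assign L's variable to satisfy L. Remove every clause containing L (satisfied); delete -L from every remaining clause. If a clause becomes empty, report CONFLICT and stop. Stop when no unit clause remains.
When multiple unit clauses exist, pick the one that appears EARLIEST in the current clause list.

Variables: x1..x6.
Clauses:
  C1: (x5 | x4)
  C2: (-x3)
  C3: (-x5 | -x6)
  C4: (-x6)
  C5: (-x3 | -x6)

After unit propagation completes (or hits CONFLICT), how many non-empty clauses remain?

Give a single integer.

unit clause [-3] forces x3=F; simplify:
  satisfied 2 clause(s); 3 remain; assigned so far: [3]
unit clause [-6] forces x6=F; simplify:
  satisfied 2 clause(s); 1 remain; assigned so far: [3, 6]

Answer: 1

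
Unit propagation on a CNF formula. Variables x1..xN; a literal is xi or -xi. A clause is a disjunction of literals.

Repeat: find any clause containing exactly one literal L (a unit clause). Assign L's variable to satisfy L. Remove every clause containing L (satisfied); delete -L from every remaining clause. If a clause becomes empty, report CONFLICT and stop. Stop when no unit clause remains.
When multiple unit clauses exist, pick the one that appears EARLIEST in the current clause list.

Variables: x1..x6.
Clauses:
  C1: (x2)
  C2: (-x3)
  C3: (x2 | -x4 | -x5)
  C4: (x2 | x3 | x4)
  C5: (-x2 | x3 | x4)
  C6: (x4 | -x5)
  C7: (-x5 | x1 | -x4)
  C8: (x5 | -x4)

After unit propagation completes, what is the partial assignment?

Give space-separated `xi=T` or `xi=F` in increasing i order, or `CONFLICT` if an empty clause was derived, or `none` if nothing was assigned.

Answer: x1=T x2=T x3=F x4=T x5=T

Derivation:
unit clause [2] forces x2=T; simplify:
  drop -2 from [-2, 3, 4] -> [3, 4]
  satisfied 3 clause(s); 5 remain; assigned so far: [2]
unit clause [-3] forces x3=F; simplify:
  drop 3 from [3, 4] -> [4]
  satisfied 1 clause(s); 4 remain; assigned so far: [2, 3]
unit clause [4] forces x4=T; simplify:
  drop -4 from [-5, 1, -4] -> [-5, 1]
  drop -4 from [5, -4] -> [5]
  satisfied 2 clause(s); 2 remain; assigned so far: [2, 3, 4]
unit clause [5] forces x5=T; simplify:
  drop -5 from [-5, 1] -> [1]
  satisfied 1 clause(s); 1 remain; assigned so far: [2, 3, 4, 5]
unit clause [1] forces x1=T; simplify:
  satisfied 1 clause(s); 0 remain; assigned so far: [1, 2, 3, 4, 5]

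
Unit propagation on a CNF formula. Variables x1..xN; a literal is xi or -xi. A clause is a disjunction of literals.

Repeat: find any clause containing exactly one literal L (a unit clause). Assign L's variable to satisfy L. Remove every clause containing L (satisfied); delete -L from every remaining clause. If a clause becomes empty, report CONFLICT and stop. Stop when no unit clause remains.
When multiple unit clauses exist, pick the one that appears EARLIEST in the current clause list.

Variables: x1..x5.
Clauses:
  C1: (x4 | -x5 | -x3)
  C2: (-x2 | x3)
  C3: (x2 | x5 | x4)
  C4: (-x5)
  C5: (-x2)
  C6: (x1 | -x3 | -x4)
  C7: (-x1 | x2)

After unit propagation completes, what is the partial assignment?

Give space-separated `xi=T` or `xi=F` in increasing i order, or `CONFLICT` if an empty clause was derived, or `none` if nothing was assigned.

Answer: x1=F x2=F x3=F x4=T x5=F

Derivation:
unit clause [-5] forces x5=F; simplify:
  drop 5 from [2, 5, 4] -> [2, 4]
  satisfied 2 clause(s); 5 remain; assigned so far: [5]
unit clause [-2] forces x2=F; simplify:
  drop 2 from [2, 4] -> [4]
  drop 2 from [-1, 2] -> [-1]
  satisfied 2 clause(s); 3 remain; assigned so far: [2, 5]
unit clause [4] forces x4=T; simplify:
  drop -4 from [1, -3, -4] -> [1, -3]
  satisfied 1 clause(s); 2 remain; assigned so far: [2, 4, 5]
unit clause [-1] forces x1=F; simplify:
  drop 1 from [1, -3] -> [-3]
  satisfied 1 clause(s); 1 remain; assigned so far: [1, 2, 4, 5]
unit clause [-3] forces x3=F; simplify:
  satisfied 1 clause(s); 0 remain; assigned so far: [1, 2, 3, 4, 5]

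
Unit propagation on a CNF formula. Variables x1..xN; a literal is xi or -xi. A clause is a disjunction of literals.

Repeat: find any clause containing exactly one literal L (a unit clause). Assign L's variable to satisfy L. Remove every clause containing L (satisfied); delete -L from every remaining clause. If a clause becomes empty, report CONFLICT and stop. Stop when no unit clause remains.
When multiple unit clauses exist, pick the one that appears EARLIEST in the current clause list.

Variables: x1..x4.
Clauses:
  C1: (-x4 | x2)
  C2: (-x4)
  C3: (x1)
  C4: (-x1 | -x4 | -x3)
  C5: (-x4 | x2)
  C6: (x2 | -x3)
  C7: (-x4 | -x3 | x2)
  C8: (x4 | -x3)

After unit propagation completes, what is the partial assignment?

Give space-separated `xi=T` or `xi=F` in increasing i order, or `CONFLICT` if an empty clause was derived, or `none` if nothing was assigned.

unit clause [-4] forces x4=F; simplify:
  drop 4 from [4, -3] -> [-3]
  satisfied 5 clause(s); 3 remain; assigned so far: [4]
unit clause [1] forces x1=T; simplify:
  satisfied 1 clause(s); 2 remain; assigned so far: [1, 4]
unit clause [-3] forces x3=F; simplify:
  satisfied 2 clause(s); 0 remain; assigned so far: [1, 3, 4]

Answer: x1=T x3=F x4=F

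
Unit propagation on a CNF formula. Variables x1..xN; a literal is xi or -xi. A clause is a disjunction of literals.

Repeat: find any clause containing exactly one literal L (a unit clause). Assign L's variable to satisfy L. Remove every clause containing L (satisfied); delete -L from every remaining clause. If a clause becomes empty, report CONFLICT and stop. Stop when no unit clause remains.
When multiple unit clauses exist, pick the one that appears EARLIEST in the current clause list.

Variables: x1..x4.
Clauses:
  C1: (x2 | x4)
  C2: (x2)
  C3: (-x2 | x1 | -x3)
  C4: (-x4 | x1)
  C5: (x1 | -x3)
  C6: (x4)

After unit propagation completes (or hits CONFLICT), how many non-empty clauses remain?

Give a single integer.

unit clause [2] forces x2=T; simplify:
  drop -2 from [-2, 1, -3] -> [1, -3]
  satisfied 2 clause(s); 4 remain; assigned so far: [2]
unit clause [4] forces x4=T; simplify:
  drop -4 from [-4, 1] -> [1]
  satisfied 1 clause(s); 3 remain; assigned so far: [2, 4]
unit clause [1] forces x1=T; simplify:
  satisfied 3 clause(s); 0 remain; assigned so far: [1, 2, 4]

Answer: 0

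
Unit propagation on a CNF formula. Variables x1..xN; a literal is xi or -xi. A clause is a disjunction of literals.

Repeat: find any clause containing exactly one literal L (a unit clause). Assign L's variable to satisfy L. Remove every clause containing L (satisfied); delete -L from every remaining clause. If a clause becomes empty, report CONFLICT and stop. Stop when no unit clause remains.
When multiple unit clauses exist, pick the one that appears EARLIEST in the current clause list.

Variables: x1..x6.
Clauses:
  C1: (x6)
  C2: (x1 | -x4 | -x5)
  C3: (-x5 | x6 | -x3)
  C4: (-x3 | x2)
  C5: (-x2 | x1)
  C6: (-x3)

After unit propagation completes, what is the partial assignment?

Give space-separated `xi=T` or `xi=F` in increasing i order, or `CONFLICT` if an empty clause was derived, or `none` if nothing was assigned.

Answer: x3=F x6=T

Derivation:
unit clause [6] forces x6=T; simplify:
  satisfied 2 clause(s); 4 remain; assigned so far: [6]
unit clause [-3] forces x3=F; simplify:
  satisfied 2 clause(s); 2 remain; assigned so far: [3, 6]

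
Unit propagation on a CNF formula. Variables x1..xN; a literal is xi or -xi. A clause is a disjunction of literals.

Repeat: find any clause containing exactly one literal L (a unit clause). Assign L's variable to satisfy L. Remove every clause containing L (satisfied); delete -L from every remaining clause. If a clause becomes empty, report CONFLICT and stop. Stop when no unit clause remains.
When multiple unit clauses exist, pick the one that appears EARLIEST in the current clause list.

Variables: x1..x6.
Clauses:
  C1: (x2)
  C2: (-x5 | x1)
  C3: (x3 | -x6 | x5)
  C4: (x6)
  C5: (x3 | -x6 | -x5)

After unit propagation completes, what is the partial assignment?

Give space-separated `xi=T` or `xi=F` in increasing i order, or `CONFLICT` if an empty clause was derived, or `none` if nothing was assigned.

Answer: x2=T x6=T

Derivation:
unit clause [2] forces x2=T; simplify:
  satisfied 1 clause(s); 4 remain; assigned so far: [2]
unit clause [6] forces x6=T; simplify:
  drop -6 from [3, -6, 5] -> [3, 5]
  drop -6 from [3, -6, -5] -> [3, -5]
  satisfied 1 clause(s); 3 remain; assigned so far: [2, 6]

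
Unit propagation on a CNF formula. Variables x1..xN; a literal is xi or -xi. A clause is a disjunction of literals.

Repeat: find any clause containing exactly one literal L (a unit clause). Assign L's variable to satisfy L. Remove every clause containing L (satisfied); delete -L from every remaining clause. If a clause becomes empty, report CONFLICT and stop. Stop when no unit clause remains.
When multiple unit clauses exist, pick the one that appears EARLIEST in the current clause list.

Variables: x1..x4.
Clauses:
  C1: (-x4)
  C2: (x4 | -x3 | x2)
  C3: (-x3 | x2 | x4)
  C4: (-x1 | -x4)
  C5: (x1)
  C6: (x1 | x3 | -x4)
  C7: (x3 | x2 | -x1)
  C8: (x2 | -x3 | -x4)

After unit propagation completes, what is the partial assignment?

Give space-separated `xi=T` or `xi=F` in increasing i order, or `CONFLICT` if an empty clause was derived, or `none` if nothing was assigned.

Answer: x1=T x4=F

Derivation:
unit clause [-4] forces x4=F; simplify:
  drop 4 from [4, -3, 2] -> [-3, 2]
  drop 4 from [-3, 2, 4] -> [-3, 2]
  satisfied 4 clause(s); 4 remain; assigned so far: [4]
unit clause [1] forces x1=T; simplify:
  drop -1 from [3, 2, -1] -> [3, 2]
  satisfied 1 clause(s); 3 remain; assigned so far: [1, 4]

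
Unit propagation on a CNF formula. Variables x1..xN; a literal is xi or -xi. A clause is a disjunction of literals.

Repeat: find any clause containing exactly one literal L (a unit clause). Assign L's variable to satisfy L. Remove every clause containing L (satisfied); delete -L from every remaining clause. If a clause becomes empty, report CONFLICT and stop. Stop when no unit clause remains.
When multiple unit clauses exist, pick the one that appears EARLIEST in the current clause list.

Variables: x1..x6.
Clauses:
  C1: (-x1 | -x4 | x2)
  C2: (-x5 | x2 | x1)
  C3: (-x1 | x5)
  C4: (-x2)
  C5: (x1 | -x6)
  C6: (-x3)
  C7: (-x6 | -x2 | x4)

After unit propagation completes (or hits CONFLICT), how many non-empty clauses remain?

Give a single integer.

Answer: 4

Derivation:
unit clause [-2] forces x2=F; simplify:
  drop 2 from [-1, -4, 2] -> [-1, -4]
  drop 2 from [-5, 2, 1] -> [-5, 1]
  satisfied 2 clause(s); 5 remain; assigned so far: [2]
unit clause [-3] forces x3=F; simplify:
  satisfied 1 clause(s); 4 remain; assigned so far: [2, 3]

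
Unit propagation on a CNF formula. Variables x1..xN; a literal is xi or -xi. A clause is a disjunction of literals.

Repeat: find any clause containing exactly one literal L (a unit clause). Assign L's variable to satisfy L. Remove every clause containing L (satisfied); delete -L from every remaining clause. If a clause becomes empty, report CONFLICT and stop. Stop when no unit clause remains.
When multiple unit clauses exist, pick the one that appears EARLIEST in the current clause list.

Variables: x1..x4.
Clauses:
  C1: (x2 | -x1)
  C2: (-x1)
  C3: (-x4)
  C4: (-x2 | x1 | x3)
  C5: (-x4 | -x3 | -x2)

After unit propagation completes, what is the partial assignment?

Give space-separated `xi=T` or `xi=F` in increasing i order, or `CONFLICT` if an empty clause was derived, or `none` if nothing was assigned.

unit clause [-1] forces x1=F; simplify:
  drop 1 from [-2, 1, 3] -> [-2, 3]
  satisfied 2 clause(s); 3 remain; assigned so far: [1]
unit clause [-4] forces x4=F; simplify:
  satisfied 2 clause(s); 1 remain; assigned so far: [1, 4]

Answer: x1=F x4=F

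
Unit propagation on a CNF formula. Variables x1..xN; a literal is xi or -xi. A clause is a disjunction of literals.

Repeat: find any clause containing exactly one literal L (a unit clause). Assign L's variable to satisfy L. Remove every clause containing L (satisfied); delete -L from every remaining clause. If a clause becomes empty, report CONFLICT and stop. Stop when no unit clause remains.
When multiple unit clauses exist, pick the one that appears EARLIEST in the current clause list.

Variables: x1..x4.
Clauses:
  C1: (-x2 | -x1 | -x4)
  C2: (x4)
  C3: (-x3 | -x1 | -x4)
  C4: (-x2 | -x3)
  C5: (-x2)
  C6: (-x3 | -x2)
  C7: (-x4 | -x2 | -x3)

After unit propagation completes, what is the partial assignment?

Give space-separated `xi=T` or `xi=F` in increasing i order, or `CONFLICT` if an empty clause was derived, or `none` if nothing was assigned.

unit clause [4] forces x4=T; simplify:
  drop -4 from [-2, -1, -4] -> [-2, -1]
  drop -4 from [-3, -1, -4] -> [-3, -1]
  drop -4 from [-4, -2, -3] -> [-2, -3]
  satisfied 1 clause(s); 6 remain; assigned so far: [4]
unit clause [-2] forces x2=F; simplify:
  satisfied 5 clause(s); 1 remain; assigned so far: [2, 4]

Answer: x2=F x4=T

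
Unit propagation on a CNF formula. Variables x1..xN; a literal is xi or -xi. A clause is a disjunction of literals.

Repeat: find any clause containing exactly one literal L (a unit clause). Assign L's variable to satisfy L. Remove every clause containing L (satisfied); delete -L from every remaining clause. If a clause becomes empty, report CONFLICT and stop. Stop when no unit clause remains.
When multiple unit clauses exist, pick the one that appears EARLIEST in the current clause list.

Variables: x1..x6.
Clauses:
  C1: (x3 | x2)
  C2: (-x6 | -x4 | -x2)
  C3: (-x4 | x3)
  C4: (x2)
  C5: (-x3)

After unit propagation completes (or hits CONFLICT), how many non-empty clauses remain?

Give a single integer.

Answer: 0

Derivation:
unit clause [2] forces x2=T; simplify:
  drop -2 from [-6, -4, -2] -> [-6, -4]
  satisfied 2 clause(s); 3 remain; assigned so far: [2]
unit clause [-3] forces x3=F; simplify:
  drop 3 from [-4, 3] -> [-4]
  satisfied 1 clause(s); 2 remain; assigned so far: [2, 3]
unit clause [-4] forces x4=F; simplify:
  satisfied 2 clause(s); 0 remain; assigned so far: [2, 3, 4]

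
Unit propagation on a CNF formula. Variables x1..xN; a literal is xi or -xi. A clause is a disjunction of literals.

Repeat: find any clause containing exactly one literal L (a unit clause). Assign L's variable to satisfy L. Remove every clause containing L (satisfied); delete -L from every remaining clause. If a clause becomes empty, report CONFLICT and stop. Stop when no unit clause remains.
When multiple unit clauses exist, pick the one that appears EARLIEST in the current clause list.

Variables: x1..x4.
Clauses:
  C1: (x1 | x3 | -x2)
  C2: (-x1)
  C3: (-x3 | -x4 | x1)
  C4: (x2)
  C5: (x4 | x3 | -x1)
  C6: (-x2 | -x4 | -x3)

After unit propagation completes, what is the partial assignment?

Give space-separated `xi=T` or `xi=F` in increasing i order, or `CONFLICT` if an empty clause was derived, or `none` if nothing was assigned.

unit clause [-1] forces x1=F; simplify:
  drop 1 from [1, 3, -2] -> [3, -2]
  drop 1 from [-3, -4, 1] -> [-3, -4]
  satisfied 2 clause(s); 4 remain; assigned so far: [1]
unit clause [2] forces x2=T; simplify:
  drop -2 from [3, -2] -> [3]
  drop -2 from [-2, -4, -3] -> [-4, -3]
  satisfied 1 clause(s); 3 remain; assigned so far: [1, 2]
unit clause [3] forces x3=T; simplify:
  drop -3 from [-3, -4] -> [-4]
  drop -3 from [-4, -3] -> [-4]
  satisfied 1 clause(s); 2 remain; assigned so far: [1, 2, 3]
unit clause [-4] forces x4=F; simplify:
  satisfied 2 clause(s); 0 remain; assigned so far: [1, 2, 3, 4]

Answer: x1=F x2=T x3=T x4=F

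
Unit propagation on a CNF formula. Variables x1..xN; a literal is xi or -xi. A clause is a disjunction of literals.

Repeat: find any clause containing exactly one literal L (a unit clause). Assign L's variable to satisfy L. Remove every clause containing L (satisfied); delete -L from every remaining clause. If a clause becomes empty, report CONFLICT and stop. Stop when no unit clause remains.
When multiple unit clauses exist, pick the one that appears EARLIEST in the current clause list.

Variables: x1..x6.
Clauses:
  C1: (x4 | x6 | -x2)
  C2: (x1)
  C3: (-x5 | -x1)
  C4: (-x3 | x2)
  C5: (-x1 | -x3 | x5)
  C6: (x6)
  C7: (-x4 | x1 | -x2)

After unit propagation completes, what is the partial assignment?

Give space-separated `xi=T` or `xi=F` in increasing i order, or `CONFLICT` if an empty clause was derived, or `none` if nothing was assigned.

Answer: x1=T x3=F x5=F x6=T

Derivation:
unit clause [1] forces x1=T; simplify:
  drop -1 from [-5, -1] -> [-5]
  drop -1 from [-1, -3, 5] -> [-3, 5]
  satisfied 2 clause(s); 5 remain; assigned so far: [1]
unit clause [-5] forces x5=F; simplify:
  drop 5 from [-3, 5] -> [-3]
  satisfied 1 clause(s); 4 remain; assigned so far: [1, 5]
unit clause [-3] forces x3=F; simplify:
  satisfied 2 clause(s); 2 remain; assigned so far: [1, 3, 5]
unit clause [6] forces x6=T; simplify:
  satisfied 2 clause(s); 0 remain; assigned so far: [1, 3, 5, 6]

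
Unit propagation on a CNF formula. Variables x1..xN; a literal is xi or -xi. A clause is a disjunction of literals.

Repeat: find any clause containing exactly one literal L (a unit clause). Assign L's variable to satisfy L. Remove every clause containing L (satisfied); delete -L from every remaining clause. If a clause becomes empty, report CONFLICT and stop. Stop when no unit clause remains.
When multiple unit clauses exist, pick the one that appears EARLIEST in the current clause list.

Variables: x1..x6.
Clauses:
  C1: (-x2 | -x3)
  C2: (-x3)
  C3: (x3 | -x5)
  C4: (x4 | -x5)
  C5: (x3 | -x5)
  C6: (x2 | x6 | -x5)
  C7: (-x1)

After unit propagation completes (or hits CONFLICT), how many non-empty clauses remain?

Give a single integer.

unit clause [-3] forces x3=F; simplify:
  drop 3 from [3, -5] -> [-5]
  drop 3 from [3, -5] -> [-5]
  satisfied 2 clause(s); 5 remain; assigned so far: [3]
unit clause [-5] forces x5=F; simplify:
  satisfied 4 clause(s); 1 remain; assigned so far: [3, 5]
unit clause [-1] forces x1=F; simplify:
  satisfied 1 clause(s); 0 remain; assigned so far: [1, 3, 5]

Answer: 0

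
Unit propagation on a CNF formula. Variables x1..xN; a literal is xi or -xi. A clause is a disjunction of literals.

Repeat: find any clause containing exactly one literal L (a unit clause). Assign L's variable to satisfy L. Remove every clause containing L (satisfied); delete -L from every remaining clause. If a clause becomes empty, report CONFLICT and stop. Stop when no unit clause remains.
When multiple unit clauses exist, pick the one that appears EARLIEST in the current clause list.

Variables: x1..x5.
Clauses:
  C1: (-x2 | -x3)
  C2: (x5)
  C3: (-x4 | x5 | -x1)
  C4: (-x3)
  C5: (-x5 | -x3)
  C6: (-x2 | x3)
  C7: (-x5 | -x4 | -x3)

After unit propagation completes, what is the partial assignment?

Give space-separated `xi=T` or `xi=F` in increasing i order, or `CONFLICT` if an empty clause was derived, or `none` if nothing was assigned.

Answer: x2=F x3=F x5=T

Derivation:
unit clause [5] forces x5=T; simplify:
  drop -5 from [-5, -3] -> [-3]
  drop -5 from [-5, -4, -3] -> [-4, -3]
  satisfied 2 clause(s); 5 remain; assigned so far: [5]
unit clause [-3] forces x3=F; simplify:
  drop 3 from [-2, 3] -> [-2]
  satisfied 4 clause(s); 1 remain; assigned so far: [3, 5]
unit clause [-2] forces x2=F; simplify:
  satisfied 1 clause(s); 0 remain; assigned so far: [2, 3, 5]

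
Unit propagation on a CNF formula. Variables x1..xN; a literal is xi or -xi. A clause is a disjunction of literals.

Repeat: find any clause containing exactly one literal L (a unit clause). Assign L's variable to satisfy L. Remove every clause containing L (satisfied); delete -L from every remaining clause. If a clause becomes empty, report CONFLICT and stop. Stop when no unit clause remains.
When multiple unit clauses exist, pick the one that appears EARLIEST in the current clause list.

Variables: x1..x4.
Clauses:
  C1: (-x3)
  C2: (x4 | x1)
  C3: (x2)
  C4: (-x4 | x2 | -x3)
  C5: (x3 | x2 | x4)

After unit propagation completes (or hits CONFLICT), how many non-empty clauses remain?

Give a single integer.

unit clause [-3] forces x3=F; simplify:
  drop 3 from [3, 2, 4] -> [2, 4]
  satisfied 2 clause(s); 3 remain; assigned so far: [3]
unit clause [2] forces x2=T; simplify:
  satisfied 2 clause(s); 1 remain; assigned so far: [2, 3]

Answer: 1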